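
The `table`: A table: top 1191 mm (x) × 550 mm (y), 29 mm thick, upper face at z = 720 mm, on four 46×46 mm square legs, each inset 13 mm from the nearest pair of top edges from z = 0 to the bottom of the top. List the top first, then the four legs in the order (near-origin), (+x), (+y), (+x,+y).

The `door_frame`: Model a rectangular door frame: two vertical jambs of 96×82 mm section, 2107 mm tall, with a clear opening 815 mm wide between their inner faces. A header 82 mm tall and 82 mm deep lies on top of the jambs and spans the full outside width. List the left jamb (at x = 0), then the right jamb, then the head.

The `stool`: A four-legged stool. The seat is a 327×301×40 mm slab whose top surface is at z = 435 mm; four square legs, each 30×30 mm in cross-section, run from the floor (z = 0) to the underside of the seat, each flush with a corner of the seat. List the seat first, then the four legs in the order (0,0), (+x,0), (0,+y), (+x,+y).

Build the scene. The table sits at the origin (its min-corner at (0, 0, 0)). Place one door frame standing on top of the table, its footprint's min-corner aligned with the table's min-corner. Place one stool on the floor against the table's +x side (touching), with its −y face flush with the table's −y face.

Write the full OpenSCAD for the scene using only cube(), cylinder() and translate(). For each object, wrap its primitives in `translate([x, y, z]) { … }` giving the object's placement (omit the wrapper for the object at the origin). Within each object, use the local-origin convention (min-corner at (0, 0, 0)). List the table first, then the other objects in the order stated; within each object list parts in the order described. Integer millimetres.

translate([0, 0, 691]) cube([1191, 550, 29]);
translate([13, 13, 0]) cube([46, 46, 691]);
translate([1132, 13, 0]) cube([46, 46, 691]);
translate([13, 491, 0]) cube([46, 46, 691]);
translate([1132, 491, 0]) cube([46, 46, 691]);
translate([0, 0, 720]) {
  cube([96, 82, 2107]);
  translate([911, 0, 0]) cube([96, 82, 2107]);
  translate([0, 0, 2107]) cube([1007, 82, 82]);
}
translate([1191, 0, 0]) {
  translate([0, 0, 395]) cube([327, 301, 40]);
  cube([30, 30, 395]);
  translate([297, 0, 0]) cube([30, 30, 395]);
  translate([0, 271, 0]) cube([30, 30, 395]);
  translate([297, 271, 0]) cube([30, 30, 395]);
}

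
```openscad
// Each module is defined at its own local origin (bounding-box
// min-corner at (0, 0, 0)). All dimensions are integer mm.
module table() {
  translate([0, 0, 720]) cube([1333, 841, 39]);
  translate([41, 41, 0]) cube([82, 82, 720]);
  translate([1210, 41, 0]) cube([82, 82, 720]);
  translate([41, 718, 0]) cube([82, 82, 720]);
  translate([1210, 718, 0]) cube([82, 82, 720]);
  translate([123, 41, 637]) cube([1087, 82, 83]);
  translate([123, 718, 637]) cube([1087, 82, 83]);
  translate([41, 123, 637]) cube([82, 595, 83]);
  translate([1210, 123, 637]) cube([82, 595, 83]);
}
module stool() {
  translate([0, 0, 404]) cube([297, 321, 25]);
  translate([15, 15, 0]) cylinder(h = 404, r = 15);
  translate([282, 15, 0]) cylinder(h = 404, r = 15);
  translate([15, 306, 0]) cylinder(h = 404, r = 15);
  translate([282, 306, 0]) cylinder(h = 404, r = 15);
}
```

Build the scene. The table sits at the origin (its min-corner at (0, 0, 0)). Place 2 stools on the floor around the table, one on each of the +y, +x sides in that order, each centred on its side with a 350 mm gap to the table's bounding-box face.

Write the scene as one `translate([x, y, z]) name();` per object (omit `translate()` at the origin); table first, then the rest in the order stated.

table();
translate([518, 1191, 0]) stool();
translate([1683, 260, 0]) stool();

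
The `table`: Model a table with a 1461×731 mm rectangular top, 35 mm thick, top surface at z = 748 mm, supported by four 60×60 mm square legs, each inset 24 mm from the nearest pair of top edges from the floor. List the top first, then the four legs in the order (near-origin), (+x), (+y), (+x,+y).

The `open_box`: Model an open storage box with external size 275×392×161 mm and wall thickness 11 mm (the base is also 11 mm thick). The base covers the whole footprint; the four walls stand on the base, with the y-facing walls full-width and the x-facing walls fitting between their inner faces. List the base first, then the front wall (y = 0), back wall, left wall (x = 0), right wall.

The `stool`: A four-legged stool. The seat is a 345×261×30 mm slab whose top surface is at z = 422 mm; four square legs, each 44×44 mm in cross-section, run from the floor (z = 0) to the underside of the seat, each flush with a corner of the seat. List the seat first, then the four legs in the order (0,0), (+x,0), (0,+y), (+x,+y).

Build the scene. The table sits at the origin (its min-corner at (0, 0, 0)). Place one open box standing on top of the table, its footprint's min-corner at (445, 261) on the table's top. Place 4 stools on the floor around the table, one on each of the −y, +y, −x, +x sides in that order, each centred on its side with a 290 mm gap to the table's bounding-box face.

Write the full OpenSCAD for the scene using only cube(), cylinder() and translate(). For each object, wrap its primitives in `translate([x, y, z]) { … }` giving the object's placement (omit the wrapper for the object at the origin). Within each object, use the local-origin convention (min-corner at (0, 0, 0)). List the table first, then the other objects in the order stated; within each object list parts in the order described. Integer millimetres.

translate([0, 0, 713]) cube([1461, 731, 35]);
translate([24, 24, 0]) cube([60, 60, 713]);
translate([1377, 24, 0]) cube([60, 60, 713]);
translate([24, 647, 0]) cube([60, 60, 713]);
translate([1377, 647, 0]) cube([60, 60, 713]);
translate([445, 261, 748]) {
  cube([275, 392, 11]);
  translate([0, 0, 11]) cube([275, 11, 150]);
  translate([0, 381, 11]) cube([275, 11, 150]);
  translate([0, 11, 11]) cube([11, 370, 150]);
  translate([264, 11, 11]) cube([11, 370, 150]);
}
translate([558, -551, 0]) {
  translate([0, 0, 392]) cube([345, 261, 30]);
  cube([44, 44, 392]);
  translate([301, 0, 0]) cube([44, 44, 392]);
  translate([0, 217, 0]) cube([44, 44, 392]);
  translate([301, 217, 0]) cube([44, 44, 392]);
}
translate([558, 1021, 0]) {
  translate([0, 0, 392]) cube([345, 261, 30]);
  cube([44, 44, 392]);
  translate([301, 0, 0]) cube([44, 44, 392]);
  translate([0, 217, 0]) cube([44, 44, 392]);
  translate([301, 217, 0]) cube([44, 44, 392]);
}
translate([-635, 235, 0]) {
  translate([0, 0, 392]) cube([345, 261, 30]);
  cube([44, 44, 392]);
  translate([301, 0, 0]) cube([44, 44, 392]);
  translate([0, 217, 0]) cube([44, 44, 392]);
  translate([301, 217, 0]) cube([44, 44, 392]);
}
translate([1751, 235, 0]) {
  translate([0, 0, 392]) cube([345, 261, 30]);
  cube([44, 44, 392]);
  translate([301, 0, 0]) cube([44, 44, 392]);
  translate([0, 217, 0]) cube([44, 44, 392]);
  translate([301, 217, 0]) cube([44, 44, 392]);
}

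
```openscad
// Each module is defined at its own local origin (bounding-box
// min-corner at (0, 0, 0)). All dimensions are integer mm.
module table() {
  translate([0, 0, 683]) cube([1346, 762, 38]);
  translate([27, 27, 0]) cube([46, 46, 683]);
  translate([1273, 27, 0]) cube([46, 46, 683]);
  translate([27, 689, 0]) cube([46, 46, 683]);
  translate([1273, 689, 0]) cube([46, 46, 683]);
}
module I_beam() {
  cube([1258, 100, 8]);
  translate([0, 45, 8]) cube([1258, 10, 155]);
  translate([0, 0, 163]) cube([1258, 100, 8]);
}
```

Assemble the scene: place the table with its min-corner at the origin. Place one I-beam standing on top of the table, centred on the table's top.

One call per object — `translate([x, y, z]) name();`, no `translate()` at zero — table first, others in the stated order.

table();
translate([44, 331, 721]) I_beam();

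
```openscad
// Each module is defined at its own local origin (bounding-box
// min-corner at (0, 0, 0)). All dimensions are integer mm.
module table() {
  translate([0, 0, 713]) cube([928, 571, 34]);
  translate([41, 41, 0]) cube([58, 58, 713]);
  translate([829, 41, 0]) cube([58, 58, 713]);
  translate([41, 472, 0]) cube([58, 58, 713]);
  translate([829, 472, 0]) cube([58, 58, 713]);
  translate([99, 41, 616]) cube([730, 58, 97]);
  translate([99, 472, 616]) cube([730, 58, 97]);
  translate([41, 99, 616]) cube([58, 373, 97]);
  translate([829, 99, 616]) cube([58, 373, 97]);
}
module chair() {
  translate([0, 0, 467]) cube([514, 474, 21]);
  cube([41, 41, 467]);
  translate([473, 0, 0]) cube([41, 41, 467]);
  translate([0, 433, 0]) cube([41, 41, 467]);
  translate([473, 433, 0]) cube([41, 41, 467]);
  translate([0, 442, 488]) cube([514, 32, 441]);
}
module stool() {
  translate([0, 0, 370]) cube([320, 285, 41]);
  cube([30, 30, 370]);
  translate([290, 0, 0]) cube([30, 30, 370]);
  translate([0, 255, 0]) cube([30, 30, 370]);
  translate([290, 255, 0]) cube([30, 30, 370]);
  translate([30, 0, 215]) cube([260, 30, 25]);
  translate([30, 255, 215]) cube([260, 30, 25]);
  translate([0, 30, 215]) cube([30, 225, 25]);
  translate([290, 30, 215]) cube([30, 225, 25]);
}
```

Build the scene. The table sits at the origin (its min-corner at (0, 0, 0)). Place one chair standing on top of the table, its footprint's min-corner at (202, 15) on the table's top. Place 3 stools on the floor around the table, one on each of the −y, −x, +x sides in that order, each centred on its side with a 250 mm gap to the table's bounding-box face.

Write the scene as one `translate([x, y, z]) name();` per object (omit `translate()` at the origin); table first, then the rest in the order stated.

table();
translate([202, 15, 747]) chair();
translate([304, -535, 0]) stool();
translate([-570, 143, 0]) stool();
translate([1178, 143, 0]) stool();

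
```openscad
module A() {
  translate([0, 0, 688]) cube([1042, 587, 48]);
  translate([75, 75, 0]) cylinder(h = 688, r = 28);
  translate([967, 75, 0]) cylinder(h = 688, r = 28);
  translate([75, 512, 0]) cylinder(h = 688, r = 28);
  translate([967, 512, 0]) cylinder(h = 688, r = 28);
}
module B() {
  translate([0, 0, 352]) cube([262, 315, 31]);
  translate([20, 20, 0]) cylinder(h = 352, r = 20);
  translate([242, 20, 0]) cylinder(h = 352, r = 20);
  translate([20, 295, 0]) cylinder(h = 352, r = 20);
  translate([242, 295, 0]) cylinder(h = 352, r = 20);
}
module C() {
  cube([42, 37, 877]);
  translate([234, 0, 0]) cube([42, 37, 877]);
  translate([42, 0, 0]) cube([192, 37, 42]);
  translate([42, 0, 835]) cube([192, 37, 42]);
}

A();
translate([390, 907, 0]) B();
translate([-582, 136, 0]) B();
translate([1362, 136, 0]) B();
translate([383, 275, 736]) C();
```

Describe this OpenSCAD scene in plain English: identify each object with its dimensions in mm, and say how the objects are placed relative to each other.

A is a table with a 1042×587 mm rectangular top, 48 mm thick, top surface at z = 736 mm, supported by four round legs of 56 mm diameter, each leg's bounding box inset 47 mm from the nearest pair of top edges, running from the floor.

B is a four-legged stool. The seat is a 262×315×31 mm slab whose top surface is at z = 383 mm; four round legs, each 40 mm in diameter, run from the floor (z = 0) to the underside of the seat, each leg's axis is inset half a diameter from the nearest pair of seat edges (so the leg's bounding box is flush with the corner).

C is a picture frame with a 192×793 mm rectangular opening (x by z) and a uniform 42 mm border on every side. Frame depth is 37 mm along y. It is built from two vertical stiles running the full outside height and two horizontal rails spanning the gap between the stiles.

Three stools sit around the table at the +y, −x, +x sides. The picture frame is on top of the table, centred.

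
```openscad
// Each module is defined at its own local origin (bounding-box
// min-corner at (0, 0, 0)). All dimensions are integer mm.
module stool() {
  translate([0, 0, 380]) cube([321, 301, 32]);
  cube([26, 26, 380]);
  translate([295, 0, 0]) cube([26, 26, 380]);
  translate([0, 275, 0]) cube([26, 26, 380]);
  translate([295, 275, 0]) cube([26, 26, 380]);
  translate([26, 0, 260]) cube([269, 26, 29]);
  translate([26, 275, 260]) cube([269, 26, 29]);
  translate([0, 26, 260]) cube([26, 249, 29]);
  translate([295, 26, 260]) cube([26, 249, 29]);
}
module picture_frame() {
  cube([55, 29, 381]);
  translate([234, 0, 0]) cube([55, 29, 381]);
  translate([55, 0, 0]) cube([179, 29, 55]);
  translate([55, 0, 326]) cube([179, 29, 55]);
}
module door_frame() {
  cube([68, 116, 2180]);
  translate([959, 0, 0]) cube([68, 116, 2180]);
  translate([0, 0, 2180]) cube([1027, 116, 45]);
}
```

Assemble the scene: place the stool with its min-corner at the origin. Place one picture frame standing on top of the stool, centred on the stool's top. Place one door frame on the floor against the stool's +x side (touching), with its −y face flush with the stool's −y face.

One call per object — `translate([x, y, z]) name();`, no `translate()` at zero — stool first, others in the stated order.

stool();
translate([16, 136, 412]) picture_frame();
translate([321, 0, 0]) door_frame();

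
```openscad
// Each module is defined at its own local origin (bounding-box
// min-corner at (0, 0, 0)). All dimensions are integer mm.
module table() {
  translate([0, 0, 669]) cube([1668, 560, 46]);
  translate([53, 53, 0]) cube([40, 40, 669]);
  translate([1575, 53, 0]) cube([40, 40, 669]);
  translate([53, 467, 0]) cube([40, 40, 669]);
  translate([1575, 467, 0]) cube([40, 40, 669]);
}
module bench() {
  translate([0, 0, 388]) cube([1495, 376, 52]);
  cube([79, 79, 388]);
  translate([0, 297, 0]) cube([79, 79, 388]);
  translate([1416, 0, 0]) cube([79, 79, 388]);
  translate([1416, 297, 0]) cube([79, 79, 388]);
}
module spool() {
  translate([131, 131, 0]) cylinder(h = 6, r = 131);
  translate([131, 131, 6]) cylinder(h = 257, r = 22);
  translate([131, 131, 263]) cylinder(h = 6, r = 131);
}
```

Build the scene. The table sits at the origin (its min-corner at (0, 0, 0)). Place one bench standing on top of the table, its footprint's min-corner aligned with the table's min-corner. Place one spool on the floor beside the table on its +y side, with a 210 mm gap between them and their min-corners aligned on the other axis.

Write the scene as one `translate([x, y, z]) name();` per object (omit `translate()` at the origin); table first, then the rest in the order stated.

table();
translate([0, 0, 715]) bench();
translate([0, 770, 0]) spool();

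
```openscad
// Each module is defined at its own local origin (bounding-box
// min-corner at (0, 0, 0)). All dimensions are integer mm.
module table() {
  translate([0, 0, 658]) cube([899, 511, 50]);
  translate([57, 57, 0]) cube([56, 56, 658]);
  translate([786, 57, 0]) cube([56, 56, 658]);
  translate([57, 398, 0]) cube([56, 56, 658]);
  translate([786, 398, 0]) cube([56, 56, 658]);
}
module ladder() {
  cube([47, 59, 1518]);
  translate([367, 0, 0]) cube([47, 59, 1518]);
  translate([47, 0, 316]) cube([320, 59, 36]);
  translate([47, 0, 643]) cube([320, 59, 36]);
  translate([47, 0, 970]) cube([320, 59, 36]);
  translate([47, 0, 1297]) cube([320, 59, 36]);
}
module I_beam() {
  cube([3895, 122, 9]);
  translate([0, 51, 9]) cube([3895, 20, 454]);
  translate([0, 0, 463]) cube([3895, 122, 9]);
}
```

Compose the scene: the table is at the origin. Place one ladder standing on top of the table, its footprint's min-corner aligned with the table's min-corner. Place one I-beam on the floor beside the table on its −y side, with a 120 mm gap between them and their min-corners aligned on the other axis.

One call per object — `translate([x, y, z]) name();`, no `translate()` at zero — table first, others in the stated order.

table();
translate([0, 0, 708]) ladder();
translate([0, -242, 0]) I_beam();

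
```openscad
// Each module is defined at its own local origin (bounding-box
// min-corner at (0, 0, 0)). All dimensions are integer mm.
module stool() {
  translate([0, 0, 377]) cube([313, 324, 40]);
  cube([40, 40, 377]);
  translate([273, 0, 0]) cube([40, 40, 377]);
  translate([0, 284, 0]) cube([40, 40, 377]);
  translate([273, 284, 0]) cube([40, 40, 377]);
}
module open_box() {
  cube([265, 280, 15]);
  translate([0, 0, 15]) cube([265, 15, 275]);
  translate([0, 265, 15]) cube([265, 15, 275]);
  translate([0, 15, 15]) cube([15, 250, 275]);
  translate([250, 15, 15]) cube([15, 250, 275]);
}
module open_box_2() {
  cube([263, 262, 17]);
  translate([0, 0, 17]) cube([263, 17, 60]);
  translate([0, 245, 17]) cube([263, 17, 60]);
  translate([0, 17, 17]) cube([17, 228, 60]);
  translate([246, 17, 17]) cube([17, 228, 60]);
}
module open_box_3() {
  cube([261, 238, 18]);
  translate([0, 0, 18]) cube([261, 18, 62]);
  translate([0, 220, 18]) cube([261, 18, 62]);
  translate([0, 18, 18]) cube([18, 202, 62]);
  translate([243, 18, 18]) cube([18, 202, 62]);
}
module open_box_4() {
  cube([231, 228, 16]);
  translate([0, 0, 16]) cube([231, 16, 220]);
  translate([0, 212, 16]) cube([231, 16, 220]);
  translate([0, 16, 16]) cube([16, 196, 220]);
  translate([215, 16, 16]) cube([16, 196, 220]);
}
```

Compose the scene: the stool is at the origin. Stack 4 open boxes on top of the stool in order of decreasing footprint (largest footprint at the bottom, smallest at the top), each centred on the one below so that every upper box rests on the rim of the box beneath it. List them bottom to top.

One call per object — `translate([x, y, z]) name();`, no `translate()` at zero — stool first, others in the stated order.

stool();
translate([24, 22, 417]) open_box();
translate([25, 31, 707]) open_box_2();
translate([26, 43, 784]) open_box_3();
translate([41, 48, 864]) open_box_4();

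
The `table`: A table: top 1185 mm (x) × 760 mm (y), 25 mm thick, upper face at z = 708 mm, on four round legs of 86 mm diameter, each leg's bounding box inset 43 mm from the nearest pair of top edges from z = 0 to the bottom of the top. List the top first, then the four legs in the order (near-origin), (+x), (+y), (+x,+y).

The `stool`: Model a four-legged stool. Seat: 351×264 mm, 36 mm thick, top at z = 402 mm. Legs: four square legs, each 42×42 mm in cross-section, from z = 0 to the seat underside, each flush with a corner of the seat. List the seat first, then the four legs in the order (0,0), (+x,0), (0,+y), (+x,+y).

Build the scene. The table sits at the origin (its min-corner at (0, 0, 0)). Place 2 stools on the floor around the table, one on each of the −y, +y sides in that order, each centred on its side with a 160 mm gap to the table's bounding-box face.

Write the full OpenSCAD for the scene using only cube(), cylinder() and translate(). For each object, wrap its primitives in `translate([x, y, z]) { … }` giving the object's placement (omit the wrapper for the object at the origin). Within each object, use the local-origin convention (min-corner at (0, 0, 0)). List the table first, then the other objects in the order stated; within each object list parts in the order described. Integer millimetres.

translate([0, 0, 683]) cube([1185, 760, 25]);
translate([86, 86, 0]) cylinder(h = 683, r = 43);
translate([1099, 86, 0]) cylinder(h = 683, r = 43);
translate([86, 674, 0]) cylinder(h = 683, r = 43);
translate([1099, 674, 0]) cylinder(h = 683, r = 43);
translate([417, -424, 0]) {
  translate([0, 0, 366]) cube([351, 264, 36]);
  cube([42, 42, 366]);
  translate([309, 0, 0]) cube([42, 42, 366]);
  translate([0, 222, 0]) cube([42, 42, 366]);
  translate([309, 222, 0]) cube([42, 42, 366]);
}
translate([417, 920, 0]) {
  translate([0, 0, 366]) cube([351, 264, 36]);
  cube([42, 42, 366]);
  translate([309, 0, 0]) cube([42, 42, 366]);
  translate([0, 222, 0]) cube([42, 42, 366]);
  translate([309, 222, 0]) cube([42, 42, 366]);
}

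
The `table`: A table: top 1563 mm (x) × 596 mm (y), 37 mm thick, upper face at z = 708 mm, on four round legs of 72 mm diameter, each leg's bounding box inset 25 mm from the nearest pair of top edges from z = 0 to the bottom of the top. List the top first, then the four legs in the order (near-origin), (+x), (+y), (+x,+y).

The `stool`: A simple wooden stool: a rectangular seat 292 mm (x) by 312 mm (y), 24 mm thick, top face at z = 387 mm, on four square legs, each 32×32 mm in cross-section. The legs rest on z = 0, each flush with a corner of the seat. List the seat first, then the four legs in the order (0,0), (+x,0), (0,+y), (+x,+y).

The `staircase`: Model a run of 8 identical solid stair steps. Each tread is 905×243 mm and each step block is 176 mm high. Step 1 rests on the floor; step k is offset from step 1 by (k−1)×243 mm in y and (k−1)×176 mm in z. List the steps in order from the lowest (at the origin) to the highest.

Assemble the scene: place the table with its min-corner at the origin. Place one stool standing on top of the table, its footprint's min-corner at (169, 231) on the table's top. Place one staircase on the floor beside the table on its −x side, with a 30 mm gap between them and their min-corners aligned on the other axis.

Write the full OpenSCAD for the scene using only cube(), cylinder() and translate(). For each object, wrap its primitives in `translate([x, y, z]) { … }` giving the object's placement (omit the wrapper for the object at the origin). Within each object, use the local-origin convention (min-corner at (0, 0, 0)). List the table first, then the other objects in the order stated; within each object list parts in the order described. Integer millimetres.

translate([0, 0, 671]) cube([1563, 596, 37]);
translate([61, 61, 0]) cylinder(h = 671, r = 36);
translate([1502, 61, 0]) cylinder(h = 671, r = 36);
translate([61, 535, 0]) cylinder(h = 671, r = 36);
translate([1502, 535, 0]) cylinder(h = 671, r = 36);
translate([169, 231, 708]) {
  translate([0, 0, 363]) cube([292, 312, 24]);
  cube([32, 32, 363]);
  translate([260, 0, 0]) cube([32, 32, 363]);
  translate([0, 280, 0]) cube([32, 32, 363]);
  translate([260, 280, 0]) cube([32, 32, 363]);
}
translate([-935, 0, 0]) {
  cube([905, 243, 176]);
  translate([0, 243, 176]) cube([905, 243, 176]);
  translate([0, 486, 352]) cube([905, 243, 176]);
  translate([0, 729, 528]) cube([905, 243, 176]);
  translate([0, 972, 704]) cube([905, 243, 176]);
  translate([0, 1215, 880]) cube([905, 243, 176]);
  translate([0, 1458, 1056]) cube([905, 243, 176]);
  translate([0, 1701, 1232]) cube([905, 243, 176]);
}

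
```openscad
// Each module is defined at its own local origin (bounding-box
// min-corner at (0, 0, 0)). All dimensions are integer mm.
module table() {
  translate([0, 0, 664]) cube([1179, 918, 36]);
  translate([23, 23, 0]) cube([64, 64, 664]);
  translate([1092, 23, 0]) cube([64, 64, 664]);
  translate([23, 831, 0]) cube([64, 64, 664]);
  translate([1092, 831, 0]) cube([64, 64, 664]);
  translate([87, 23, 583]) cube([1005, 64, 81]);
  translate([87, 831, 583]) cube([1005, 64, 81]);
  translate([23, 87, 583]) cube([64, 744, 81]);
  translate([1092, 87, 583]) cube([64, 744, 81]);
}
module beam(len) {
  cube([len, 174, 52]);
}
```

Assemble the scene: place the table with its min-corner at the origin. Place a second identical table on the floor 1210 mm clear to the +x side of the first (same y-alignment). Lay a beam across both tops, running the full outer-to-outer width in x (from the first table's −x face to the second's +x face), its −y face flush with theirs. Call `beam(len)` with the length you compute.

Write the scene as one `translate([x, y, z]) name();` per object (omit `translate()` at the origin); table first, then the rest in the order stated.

table();
translate([2389, 0, 0]) table();
translate([0, 0, 700]) beam(3568);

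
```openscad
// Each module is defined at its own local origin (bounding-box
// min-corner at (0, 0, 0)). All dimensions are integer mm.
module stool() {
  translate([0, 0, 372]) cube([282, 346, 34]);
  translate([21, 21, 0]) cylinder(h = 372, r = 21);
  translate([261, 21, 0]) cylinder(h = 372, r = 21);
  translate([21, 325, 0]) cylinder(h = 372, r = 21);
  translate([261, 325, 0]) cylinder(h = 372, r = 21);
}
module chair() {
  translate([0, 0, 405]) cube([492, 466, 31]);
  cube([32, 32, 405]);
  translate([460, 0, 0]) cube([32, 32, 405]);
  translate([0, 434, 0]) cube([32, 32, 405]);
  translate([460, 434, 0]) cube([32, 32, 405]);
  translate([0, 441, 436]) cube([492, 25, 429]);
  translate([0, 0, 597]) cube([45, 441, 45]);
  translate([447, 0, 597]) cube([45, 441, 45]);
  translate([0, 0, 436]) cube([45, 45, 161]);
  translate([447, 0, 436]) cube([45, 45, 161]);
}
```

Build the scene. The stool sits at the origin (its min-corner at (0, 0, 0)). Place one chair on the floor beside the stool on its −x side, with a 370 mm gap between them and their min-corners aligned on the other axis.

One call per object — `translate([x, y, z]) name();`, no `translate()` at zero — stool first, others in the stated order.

stool();
translate([-862, 0, 0]) chair();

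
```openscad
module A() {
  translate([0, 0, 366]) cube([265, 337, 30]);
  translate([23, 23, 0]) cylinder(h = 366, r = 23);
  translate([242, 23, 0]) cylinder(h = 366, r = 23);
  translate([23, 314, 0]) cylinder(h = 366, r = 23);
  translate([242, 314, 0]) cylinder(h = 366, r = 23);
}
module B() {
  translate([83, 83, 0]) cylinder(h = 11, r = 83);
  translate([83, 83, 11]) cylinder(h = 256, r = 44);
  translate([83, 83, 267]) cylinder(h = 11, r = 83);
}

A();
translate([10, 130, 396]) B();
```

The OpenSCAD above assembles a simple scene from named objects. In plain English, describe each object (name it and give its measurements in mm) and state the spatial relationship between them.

A is a simple wooden stool: a rectangular seat 265 mm (x) by 337 mm (y), 30 mm thick, top face at z = 396 mm, on four round legs, each 46 mm in diameter. The legs rest on z = 0, each leg's axis is inset half a diameter from the nearest pair of seat edges (so the leg's bounding box is flush with the corner).

B is a spool: two coaxial disc flanges of radius 83 mm and thickness 11 mm, joined by a core cylinder of radius 44 mm and height 256 mm. The lower flange rests on z = 0 and the three cylinders share a vertical axis.

The spool is on top of the stool.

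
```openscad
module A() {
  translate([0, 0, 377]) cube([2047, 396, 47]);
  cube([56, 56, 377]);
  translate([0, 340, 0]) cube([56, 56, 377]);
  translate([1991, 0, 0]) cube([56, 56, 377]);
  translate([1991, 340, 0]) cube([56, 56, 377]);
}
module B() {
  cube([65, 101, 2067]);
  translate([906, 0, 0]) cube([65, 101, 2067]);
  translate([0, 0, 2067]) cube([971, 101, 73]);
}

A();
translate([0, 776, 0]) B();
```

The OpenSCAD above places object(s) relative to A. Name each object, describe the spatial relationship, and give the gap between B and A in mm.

A is a bench. B is a door frame. The door frame is on the floor beside the bench on its +y side. The gap between the door frame and the bench is 380 mm.

The door frame's nearest face is 380 mm from the bench's +y face.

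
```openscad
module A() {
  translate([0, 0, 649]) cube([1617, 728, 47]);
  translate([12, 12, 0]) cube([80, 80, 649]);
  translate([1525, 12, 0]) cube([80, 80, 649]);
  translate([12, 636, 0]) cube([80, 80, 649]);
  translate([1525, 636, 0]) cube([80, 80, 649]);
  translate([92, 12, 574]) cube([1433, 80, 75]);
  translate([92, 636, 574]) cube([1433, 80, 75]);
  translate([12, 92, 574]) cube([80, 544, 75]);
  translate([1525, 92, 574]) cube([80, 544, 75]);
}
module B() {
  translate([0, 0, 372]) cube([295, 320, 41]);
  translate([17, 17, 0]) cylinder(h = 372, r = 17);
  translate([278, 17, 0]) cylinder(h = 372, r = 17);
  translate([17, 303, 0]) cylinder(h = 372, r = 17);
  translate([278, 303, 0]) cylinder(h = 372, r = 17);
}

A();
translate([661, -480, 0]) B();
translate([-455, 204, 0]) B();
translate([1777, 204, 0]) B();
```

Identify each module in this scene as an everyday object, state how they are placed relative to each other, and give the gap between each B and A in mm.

Each stool's nearest face is 160 mm from the table's bounding box.

A is a table. B is a stool. Three stools sit around the table at the −y, −x, +x sides. The gap between each stool and the table is 160 mm.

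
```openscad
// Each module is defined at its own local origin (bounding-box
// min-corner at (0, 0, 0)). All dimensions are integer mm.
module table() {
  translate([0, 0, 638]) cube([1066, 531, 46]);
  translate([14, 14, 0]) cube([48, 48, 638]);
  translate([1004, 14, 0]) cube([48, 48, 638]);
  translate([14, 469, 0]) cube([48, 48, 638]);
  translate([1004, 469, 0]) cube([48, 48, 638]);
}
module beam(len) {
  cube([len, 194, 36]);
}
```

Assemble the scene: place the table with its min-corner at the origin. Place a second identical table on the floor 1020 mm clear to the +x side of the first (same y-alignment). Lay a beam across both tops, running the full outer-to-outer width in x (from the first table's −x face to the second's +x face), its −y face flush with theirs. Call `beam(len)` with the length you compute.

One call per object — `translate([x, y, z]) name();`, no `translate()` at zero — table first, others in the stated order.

table();
translate([2086, 0, 0]) table();
translate([0, 0, 684]) beam(3152);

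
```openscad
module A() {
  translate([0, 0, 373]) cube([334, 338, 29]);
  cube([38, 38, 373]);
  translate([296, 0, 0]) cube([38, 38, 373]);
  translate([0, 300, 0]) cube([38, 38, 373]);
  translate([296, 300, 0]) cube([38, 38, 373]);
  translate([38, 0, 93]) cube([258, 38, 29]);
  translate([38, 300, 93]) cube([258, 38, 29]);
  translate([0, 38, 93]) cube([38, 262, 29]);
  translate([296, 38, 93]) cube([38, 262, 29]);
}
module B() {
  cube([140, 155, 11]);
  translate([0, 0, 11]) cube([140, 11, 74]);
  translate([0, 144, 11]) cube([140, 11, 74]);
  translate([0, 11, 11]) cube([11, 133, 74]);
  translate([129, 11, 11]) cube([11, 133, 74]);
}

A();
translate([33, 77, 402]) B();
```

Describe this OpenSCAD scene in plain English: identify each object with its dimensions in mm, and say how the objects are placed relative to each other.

A is a four-legged stool. The seat is a 334×338×29 mm slab whose top surface is at z = 402 mm; four square legs, each 38×38 mm in cross-section, run from the floor (z = 0) to the underside of the seat, each flush with a corner of the seat. Four stretchers, 38 mm wide and 29 mm tall, connect adjacent legs with their undersides at z = 93 mm, each running between the inner faces of the legs it joins and aligned with the legs' outer faces on the other axis.

B is an open-topped rectangular box: outside dimensions 140×155×85 mm, with a uniform wall and base thickness of 11 mm. The base is a full 140×155 slab on the floor; four walls sit on top of the base. The front and back walls (the −y and +y sides) span the full width; the two side walls fit between them.

The open box is on top of the stool.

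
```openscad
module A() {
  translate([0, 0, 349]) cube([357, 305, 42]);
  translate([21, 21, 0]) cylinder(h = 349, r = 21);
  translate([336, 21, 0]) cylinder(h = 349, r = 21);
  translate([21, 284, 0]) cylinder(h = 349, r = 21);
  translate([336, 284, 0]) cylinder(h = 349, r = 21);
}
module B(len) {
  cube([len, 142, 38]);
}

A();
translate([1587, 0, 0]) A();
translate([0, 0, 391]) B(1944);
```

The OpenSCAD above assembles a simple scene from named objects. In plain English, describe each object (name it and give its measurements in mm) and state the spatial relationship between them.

A is a four-legged stool. The seat is 357×305 mm, 42 mm thick, top at z = 391 mm. It stands on four round legs, each 42 mm in diameter, from z = 0 to the seat underside, each leg's axis is inset half a diameter from the nearest pair of seat edges (so the leg's bounding box is flush with the corner).

B is a rectangular beam 1944 mm long (x), 142 mm deep (y), 38 mm thick (z).

The beam spans the tops of two stools placed 1230 mm apart, resting at z = 391 mm.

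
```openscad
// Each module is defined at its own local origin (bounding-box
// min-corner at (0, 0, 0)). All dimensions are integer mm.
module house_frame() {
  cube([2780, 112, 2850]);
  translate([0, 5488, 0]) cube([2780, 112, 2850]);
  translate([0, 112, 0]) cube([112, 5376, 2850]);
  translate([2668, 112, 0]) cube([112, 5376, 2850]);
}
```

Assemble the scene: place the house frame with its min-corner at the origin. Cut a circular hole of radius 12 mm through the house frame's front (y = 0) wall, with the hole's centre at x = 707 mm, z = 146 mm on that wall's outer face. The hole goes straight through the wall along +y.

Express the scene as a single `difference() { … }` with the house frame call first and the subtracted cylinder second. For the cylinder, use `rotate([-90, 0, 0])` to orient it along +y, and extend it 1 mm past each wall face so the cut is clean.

difference() {
  house_frame();
  translate([707, -1, 146]) rotate([-90, 0, 0]) cylinder(h = 114, r = 12);
}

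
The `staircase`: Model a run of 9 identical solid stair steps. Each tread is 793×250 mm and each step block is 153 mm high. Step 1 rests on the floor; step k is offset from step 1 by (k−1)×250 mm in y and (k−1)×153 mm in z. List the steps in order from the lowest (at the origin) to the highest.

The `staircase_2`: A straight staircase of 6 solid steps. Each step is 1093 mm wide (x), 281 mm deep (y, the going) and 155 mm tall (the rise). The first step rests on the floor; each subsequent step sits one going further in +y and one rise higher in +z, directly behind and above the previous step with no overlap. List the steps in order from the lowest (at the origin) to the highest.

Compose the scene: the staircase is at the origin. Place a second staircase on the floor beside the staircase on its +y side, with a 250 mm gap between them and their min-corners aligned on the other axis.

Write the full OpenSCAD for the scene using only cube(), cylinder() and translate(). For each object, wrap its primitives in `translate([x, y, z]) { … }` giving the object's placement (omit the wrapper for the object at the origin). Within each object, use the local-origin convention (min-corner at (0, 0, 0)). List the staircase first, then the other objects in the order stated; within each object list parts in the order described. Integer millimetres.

cube([793, 250, 153]);
translate([0, 250, 153]) cube([793, 250, 153]);
translate([0, 500, 306]) cube([793, 250, 153]);
translate([0, 750, 459]) cube([793, 250, 153]);
translate([0, 1000, 612]) cube([793, 250, 153]);
translate([0, 1250, 765]) cube([793, 250, 153]);
translate([0, 1500, 918]) cube([793, 250, 153]);
translate([0, 1750, 1071]) cube([793, 250, 153]);
translate([0, 2000, 1224]) cube([793, 250, 153]);
translate([0, 2500, 0]) {
  cube([1093, 281, 155]);
  translate([0, 281, 155]) cube([1093, 281, 155]);
  translate([0, 562, 310]) cube([1093, 281, 155]);
  translate([0, 843, 465]) cube([1093, 281, 155]);
  translate([0, 1124, 620]) cube([1093, 281, 155]);
  translate([0, 1405, 775]) cube([1093, 281, 155]);
}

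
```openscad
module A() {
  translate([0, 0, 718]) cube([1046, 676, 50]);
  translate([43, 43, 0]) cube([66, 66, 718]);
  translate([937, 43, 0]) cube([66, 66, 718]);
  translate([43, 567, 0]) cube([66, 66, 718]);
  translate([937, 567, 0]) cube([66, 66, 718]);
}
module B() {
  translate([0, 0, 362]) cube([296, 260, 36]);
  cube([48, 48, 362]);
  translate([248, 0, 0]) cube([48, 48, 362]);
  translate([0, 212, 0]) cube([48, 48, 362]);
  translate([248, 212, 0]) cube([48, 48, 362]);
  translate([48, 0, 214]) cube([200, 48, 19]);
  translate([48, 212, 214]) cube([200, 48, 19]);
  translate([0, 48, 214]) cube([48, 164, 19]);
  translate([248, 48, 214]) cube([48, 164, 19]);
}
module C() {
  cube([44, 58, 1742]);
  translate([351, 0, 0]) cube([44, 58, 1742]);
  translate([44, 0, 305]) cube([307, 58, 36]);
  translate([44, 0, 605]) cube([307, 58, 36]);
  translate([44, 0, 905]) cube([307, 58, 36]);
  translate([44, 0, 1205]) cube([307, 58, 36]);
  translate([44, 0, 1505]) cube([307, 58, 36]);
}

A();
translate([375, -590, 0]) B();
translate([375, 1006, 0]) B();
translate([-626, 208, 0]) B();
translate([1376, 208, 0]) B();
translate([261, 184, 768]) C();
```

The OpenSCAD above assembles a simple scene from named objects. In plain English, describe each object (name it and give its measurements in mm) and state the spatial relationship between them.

A is a table: top 1046 mm (x) × 676 mm (y), 50 mm thick, upper face at z = 768 mm, on four 66×66 mm square legs, each inset 43 mm from the nearest pair of top edges, running from z = 0 to the bottom of the top.

B is a simple wooden stool: a rectangular seat 296 mm (x) by 260 mm (y), 36 mm thick, top face at z = 398 mm, on four square legs, each 48×48 mm in cross-section. The legs rest on z = 0, each flush with a corner of the seat. Four stretchers, 48 mm wide and 19 mm tall, connect adjacent legs with their undersides at z = 214 mm, each running between the inner faces of the legs it joins and aligned with the legs' outer faces on the other axis.

C is a wooden ladder with two side rails of 44×58 mm section and 1742 mm height, set 395 mm apart overall. Between them run 5 rectangular rungs (58 mm deep, 36 mm thick), front faces flush with the rails' −y face. The bottom of the first rung is 305 mm above the floor and each subsequent rung is 300 mm higher than the one below.

Four stools sit around the table at the −y, +y, −x, +x sides. The ladder is on top of the table.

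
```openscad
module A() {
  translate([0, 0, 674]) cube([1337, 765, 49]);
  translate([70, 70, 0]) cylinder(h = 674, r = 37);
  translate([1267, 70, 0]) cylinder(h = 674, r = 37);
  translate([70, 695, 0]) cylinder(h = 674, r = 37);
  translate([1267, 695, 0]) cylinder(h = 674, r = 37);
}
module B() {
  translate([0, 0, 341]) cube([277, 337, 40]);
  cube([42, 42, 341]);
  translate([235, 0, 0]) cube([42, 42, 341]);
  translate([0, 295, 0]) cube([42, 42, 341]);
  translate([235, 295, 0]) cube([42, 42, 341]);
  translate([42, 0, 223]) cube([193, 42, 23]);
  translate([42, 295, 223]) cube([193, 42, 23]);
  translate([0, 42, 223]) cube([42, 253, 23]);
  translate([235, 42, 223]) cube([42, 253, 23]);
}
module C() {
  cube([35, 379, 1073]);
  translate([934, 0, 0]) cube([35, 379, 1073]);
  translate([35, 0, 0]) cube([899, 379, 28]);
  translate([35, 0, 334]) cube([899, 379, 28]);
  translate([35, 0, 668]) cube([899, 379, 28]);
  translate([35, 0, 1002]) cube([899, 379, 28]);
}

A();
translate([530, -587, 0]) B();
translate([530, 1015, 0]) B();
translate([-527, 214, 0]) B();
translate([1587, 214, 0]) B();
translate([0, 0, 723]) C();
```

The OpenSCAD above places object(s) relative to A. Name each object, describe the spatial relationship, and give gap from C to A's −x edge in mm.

The bookshelf's min-x is at 0; the table's min-x is 0; gap = 0 mm.

A is a table. B is a stool. C is a bookshelf. Four stools sit around the table at the −y, +y, −x, +x sides. The bookshelf is on top of the table. The gap from the bookshelf to the table's −x edge is 0 mm.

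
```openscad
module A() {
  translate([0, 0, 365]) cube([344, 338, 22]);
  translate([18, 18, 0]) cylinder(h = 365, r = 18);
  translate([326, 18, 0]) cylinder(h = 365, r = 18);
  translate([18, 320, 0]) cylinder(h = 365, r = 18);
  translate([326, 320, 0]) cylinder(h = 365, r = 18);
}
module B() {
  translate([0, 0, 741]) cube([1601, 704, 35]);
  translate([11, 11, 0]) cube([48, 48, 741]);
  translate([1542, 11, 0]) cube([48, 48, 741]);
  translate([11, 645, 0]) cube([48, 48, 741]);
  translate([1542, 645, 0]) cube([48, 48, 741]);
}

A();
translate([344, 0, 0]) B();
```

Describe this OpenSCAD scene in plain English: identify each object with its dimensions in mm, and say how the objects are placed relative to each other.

A is a four-legged stool. The seat is a 344×338×22 mm slab whose top surface is at z = 387 mm; four round legs, each 36 mm in diameter, run from the floor (z = 0) to the underside of the seat, each leg's axis is inset half a diameter from the nearest pair of seat edges (so the leg's bounding box is flush with the corner).

B is a rectangular dining table. The top is 1601×704×35 mm with its upper surface at z = 776 mm. It stands on four 48×48 mm square legs, each inset 11 mm from the nearest pair of top edges, running from the floor to the underside of the top.

The table is against the stool's +x side, with their −y faces flush.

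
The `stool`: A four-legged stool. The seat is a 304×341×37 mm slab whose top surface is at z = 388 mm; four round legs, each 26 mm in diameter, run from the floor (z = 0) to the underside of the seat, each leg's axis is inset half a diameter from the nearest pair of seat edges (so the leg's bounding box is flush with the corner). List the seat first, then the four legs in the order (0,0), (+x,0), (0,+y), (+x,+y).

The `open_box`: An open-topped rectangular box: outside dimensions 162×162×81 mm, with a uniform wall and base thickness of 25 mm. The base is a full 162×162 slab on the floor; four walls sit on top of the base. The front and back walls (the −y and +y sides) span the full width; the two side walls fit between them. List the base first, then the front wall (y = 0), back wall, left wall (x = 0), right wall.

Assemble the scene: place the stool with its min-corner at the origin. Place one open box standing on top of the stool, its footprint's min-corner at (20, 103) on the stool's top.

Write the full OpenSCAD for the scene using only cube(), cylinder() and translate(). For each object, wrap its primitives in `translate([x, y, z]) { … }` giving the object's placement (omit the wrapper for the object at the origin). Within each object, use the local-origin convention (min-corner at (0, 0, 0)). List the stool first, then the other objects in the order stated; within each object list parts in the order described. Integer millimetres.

translate([0, 0, 351]) cube([304, 341, 37]);
translate([13, 13, 0]) cylinder(h = 351, r = 13);
translate([291, 13, 0]) cylinder(h = 351, r = 13);
translate([13, 328, 0]) cylinder(h = 351, r = 13);
translate([291, 328, 0]) cylinder(h = 351, r = 13);
translate([20, 103, 388]) {
  cube([162, 162, 25]);
  translate([0, 0, 25]) cube([162, 25, 56]);
  translate([0, 137, 25]) cube([162, 25, 56]);
  translate([0, 25, 25]) cube([25, 112, 56]);
  translate([137, 25, 25]) cube([25, 112, 56]);
}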